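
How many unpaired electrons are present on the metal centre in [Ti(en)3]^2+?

2 unpaired electrons

Ligand charges: ethylenediamine is neutral. With an overall charge of +2 the titanium centre must be in the +2 oxidation state.
Titanium is a group-4 element; Ti(II) is therefore d².
Counting donor atoms: 3×ethylenediamine (bidentate) → 6 donors. Coordination number = 6.
In an octahedral field the d² configuration is t₂g²e_g⁰ (only one arrangement possible), giving 2 unpaired electrons.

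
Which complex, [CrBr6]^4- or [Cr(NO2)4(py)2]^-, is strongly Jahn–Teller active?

[CrBr6]^4-: Summing ligand charges against the −4 overall charge gives an oxidation state of +2 for chromium. Chromium is a group-6 element; Cr(II) is therefore d⁴. Bromide is a weak-field ligand for a first-row metal, so the complex is high-spin. The t₂g³e_g¹ (high-spin) configuration has an unevenly filled e_g set; the Jahn–Teller theorem predicts a tetragonal distortion (typically axial elongation) to lift the degeneracy.
[Cr(NO2)4(py)2]^-: Ligand charges: each nitro (N-bound nitrite) is −1; pyridine is neutral. With an overall charge of −1 the chromium centre must be in the +3 oxidation state. Cr sits in group 6, so the d-electron count is 6 − 3 = 3. The d³ configuration leaves the e_g set evenly filled (or empty) — no strong Jahn–Teller driving force.

[CrBr6]^4-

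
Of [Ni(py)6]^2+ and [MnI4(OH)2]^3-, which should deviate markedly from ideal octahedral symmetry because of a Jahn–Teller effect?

[Ni(py)6]^2+: Summing ligand charges against the +2 overall charge gives an oxidation state of +2 for nickel. Group 10 minus oxidation state 2 gives a d⁸ configuration. The d⁸ configuration leaves the e_g set evenly filled (or empty) — no strong Jahn–Teller driving force.
[MnI4(OH)2]^3-: Ligand charges: each iodide is −1; each hydroxide is −1. With an overall charge of −3 the manganese centre must be in the +3 oxidation state. Manganese is a group-7 element; Mn(III) is therefore d⁴. Hydroxide and iodide are weak-field ligands for a first-row metal, so the complex is high-spin. The t₂g³e_g¹ (high-spin) configuration has an unevenly filled e_g set; the Jahn–Teller theorem predicts a tetragonal distortion (typically axial elongation) to lift the degeneracy.

[MnI4(OH)2]^3-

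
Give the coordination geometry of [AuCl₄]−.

square planar

Summing ligand charges against the −1 overall charge gives an oxidation state of +3 for gold.
Gold is a group-11 element; Au(III) is therefore d⁸.
Coordination number: 4.
A 5d d⁸ ion has a large crystal-field splitting; square planar leaves the high-energy d_{x²−y²} orbital empty and maximises CFSE.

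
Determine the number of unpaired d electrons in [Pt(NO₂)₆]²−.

0 unpaired electrons

Ligand charges: each nitro (N-bound nitrite) is −1. With an overall charge of −2 the platinum centre must be in the +4 oxidation state.
Group 10 minus oxidation state 4 gives a d⁶ configuration.
The spin state decides the count: a 5d ion has a large Δₒ and is invariably low-spin.
An octahedral low-spin d⁶ ion is t₂g⁶e_g⁰, giving 0 unpaired electrons.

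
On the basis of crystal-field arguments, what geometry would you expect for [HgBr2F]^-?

Ligand charges: each bromide is −1; each fluoride is −1. With an overall charge of −1 the mercury centre must be in the +2 oxidation state.
Hg sits in group 12, so the d-electron count is 12 − 2 = 10.
With 3 monodentate ligands the coordination number is 3.
Three ligands around a d¹⁰ centre minimise repulsion in a trigonal-planar arrangement.

trigonal planar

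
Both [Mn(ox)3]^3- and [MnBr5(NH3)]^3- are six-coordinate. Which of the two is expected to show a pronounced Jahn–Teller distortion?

[Mn(ox)3]^3-: Summing ligand charges against the −3 overall charge gives an oxidation state of +3 for manganese. Group 7 minus oxidation state 3 gives a d⁴ configuration. Oxalate is a weak-field ligand for a first-row metal, so the complex is high-spin. The t₂g³e_g¹ (high-spin) configuration has an unevenly filled e_g set; the Jahn–Teller theorem predicts a tetragonal distortion (typically axial elongation) to lift the degeneracy.
[MnBr5(NH3)]^3-: Ligand charges: each bromide is −1; ammonia is neutral. With an overall charge of −3 the manganese centre must be in the +2 oxidation state. Group 7 minus oxidation state 2 gives a d⁵ configuration. Bromide is a weak-field ligand for a first-row metal, so the complex is high-spin. The d⁵ configuration leaves the e_g set evenly filled (or empty) — no strong Jahn–Teller driving force.

[Mn(ox)3]^3-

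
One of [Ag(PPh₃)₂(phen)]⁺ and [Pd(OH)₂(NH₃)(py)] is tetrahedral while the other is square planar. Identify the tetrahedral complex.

For [Ag(PPh₃)₂(phen)]⁺: Summing ligand charges against the +1 overall charge gives an oxidation state of +1 for silver. Group 11 minus oxidation state 1 gives a d¹⁰ configuration. A d¹⁰ ion has no crystal-field stabilisation preference between square planar and tetrahedral, so four ligands adopt the sterically favoured tetrahedral geometry. → tetrahedral.
For [Pd(OH)₂(NH₃)(py)]: Each hydroxide is −1; ammonia is neutral; pyridine is neutral; balancing the 0 overall charge requires Pd(II). Palladium is a group-10 element; Pd(II) is therefore d⁸. A 4d d⁸ ion has a large crystal-field splitting; square planar leaves the high-energy d_{x²−y²} orbital empty and maximises CFSE. → square planar.

[Ag(PPh₃)₂(phen)]⁺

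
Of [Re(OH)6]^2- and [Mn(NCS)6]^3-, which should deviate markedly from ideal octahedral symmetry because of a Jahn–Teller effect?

[Mn(NCS)6]^3-

[Re(OH)6]^2-: Ligand charges: each hydroxide is −1. With an overall charge of −2 the rhenium centre must be in the +4 oxidation state. Re sits in group 7, so the d-electron count is 7 − 4 = 3. The d³ configuration leaves the e_g set evenly filled (or empty) — no strong Jahn–Teller driving force.
[Mn(NCS)6]^3-: Ligand charges: each isothiocyanate is −1. With an overall charge of −3 the manganese centre must be in the +3 oxidation state. Group 7 minus oxidation state 3 gives a d⁴ configuration. Isothiocyanate is a weak-field ligand for a first-row metal, so the complex is high-spin. The t₂g³e_g¹ (high-spin) configuration has an unevenly filled e_g set; the Jahn–Teller theorem predicts a tetragonal distortion (typically axial elongation) to lift the degeneracy.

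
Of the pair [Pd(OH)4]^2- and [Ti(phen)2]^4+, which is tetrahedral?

[Ti(phen)2]^4+

For [Pd(OH)4]^2-: Ligand charges: each hydroxide is −1. With an overall charge of −2 the palladium centre must be in the +2 oxidation state. Group 10 minus oxidation state 2 gives a d⁸ configuration. A 4d d⁸ ion has a large crystal-field splitting; square planar leaves the high-energy d_{x²−y²} orbital empty and maximises CFSE. → square planar.
For [Ti(phen)2]^4+: 1,10-phenanthroline is neutral; balancing the +4 overall charge requires Ti(IV). Titanium is a group-4 element; Ti(IV) is therefore d⁰. A d⁰ ion has no crystal-field stabilisation preference between square planar and tetrahedral, so four ligands adopt the sterically favoured tetrahedral geometry. → tetrahedral.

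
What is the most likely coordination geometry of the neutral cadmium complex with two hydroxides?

Each hydroxide is −1; balancing the 0 overall charge requires Cd(II).
Cadmium is a group-12 element; Cd(II) is therefore d¹⁰.
With 2 monodentate ligands the coordination number is 2.
A d¹⁰ ion with only two ligands adopts a linear arrangement (sp hybridisation; no CFSE preference).

linear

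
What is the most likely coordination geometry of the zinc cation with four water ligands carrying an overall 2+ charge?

tetrahedral

Water is neutral; balancing the +2 overall charge requires Zn(II).
Zn sits in group 12, so the d-electron count is 12 − 2 = 10.
Coordination number: 4.
A d¹⁰ ion has no crystal-field stabilisation preference between square planar and tetrahedral, so four ligands adopt the sterically favoured tetrahedral geometry.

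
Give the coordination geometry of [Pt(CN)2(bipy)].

square planar

Ligand charges: each cyanide is −1; 2,2′-bipyridine is neutral. With an overall charge of 0 the platinum centre must be in the +2 oxidation state.
Pt sits in group 10, so the d-electron count is 10 − 2 = 8.
Counting donor atoms: 2×cyanide (monodentate) → 2 donors; 1×2,2′-bipyridine (bidentate) → 2 donors. Coordination number = 4.
A 5d d⁸ ion has a large crystal-field splitting; square planar leaves the high-energy d_{x²−y²} orbital empty and maximises CFSE.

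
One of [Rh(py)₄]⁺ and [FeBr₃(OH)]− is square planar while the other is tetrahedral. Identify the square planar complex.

For [Rh(py)₄]⁺: Ligand charges: pyridine is neutral. With an overall charge of +1 the rhodium centre must be in the +1 oxidation state. Rhodium is a group-9 element; Rh(I) is therefore d⁸. A 4d d⁸ ion has a large crystal-field splitting; square planar leaves the high-energy d_{x²−y²} orbital empty and maximises CFSE. → square planar.
For [FeBr₃(OH)]−: Each bromide is −1; each hydroxide is −1; balancing the −1 overall charge requires Fe(III). Group 8 minus oxidation state 3 gives a d⁵ configuration. A high-spin d⁵ ion has zero CFSE in either geometry, so four ligands adopt the sterically favoured tetrahedral geometry. → tetrahedral.

[Rh(py)₄]⁺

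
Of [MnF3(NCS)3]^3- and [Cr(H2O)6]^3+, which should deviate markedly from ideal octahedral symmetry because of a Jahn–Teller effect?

[MnF3(NCS)3]^3-: Ligand charges: each fluoride is −1; each isothiocyanate is −1. With an overall charge of −3 the manganese centre must be in the +3 oxidation state. Manganese is a group-7 element; Mn(III) is therefore d⁴. Fluoride and isothiocyanate are weak-field ligands for a first-row metal, so the complex is high-spin. The t₂g³e_g¹ (high-spin) configuration has an unevenly filled e_g set; the Jahn–Teller theorem predicts a tetragonal distortion (typically axial elongation) to lift the degeneracy.
[Cr(H2O)6]^3+: Water is neutral; balancing the +3 overall charge requires Cr(III). Group 6 minus oxidation state 3 gives a d³ configuration. The d³ configuration leaves the e_g set evenly filled (or empty) — no strong Jahn–Teller driving force.

[MnF3(NCS)3]^3-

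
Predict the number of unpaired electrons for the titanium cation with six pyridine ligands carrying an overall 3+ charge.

Summing ligand charges against the +3 overall charge gives an oxidation state of +3 for titanium.
Ti sits in group 4, so the d-electron count is 4 − 3 = 1.
In an octahedral field the d¹ configuration is t₂g¹e_g⁰ (only one arrangement possible), giving 1 unpaired electron.

1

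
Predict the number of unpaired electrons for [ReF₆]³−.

2

Ligand charges: each fluoride is −1. With an overall charge of −3 the rhenium centre must be in the +3 oxidation state.
Re sits in group 7, so the d-electron count is 7 − 3 = 4.
The spin state decides the count: a 5d ion has a large Δₒ and is invariably low-spin.
An octahedral low-spin d⁴ ion is t₂g⁴e_g⁰, giving 2 unpaired electrons.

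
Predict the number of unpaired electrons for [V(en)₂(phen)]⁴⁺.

Ethylenediamine is neutral; 1,10-phenanthroline is neutral; balancing the +4 overall charge requires V(IV).
Vanadium is a group-5 element; V(IV) is therefore d¹.
Counting donor atoms: 2×ethylenediamine (bidentate) → 4 donors; 1×1,10-phenanthroline (bidentate) → 2 donors. Coordination number = 6.
In an octahedral field the d¹ configuration is t₂g¹e_g⁰ (only one arrangement possible), giving 1 unpaired electron.

1 unpaired electron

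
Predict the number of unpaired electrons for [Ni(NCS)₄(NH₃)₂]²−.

2 unpaired electrons

Ligand charges: each isothiocyanate is −1; ammonia is neutral. With an overall charge of −2 the nickel centre must be in the +2 oxidation state.
Ni sits in group 10, so the d-electron count is 10 − 2 = 8.
In an octahedral field the d⁸ configuration is t₂g⁶e_g² (only one arrangement possible), giving 2 unpaired electrons.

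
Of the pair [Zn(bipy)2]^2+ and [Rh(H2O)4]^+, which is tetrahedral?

For [Zn(bipy)2]^2+: Ligand charges: 2,2′-bipyridine is neutral. With an overall charge of +2 the zinc centre must be in the +2 oxidation state. Group 12 minus oxidation state 2 gives a d¹⁰ configuration. A d¹⁰ ion has no crystal-field stabilisation preference between square planar and tetrahedral, so four ligands adopt the sterically favoured tetrahedral geometry. → tetrahedral.
For [Rh(H2O)4]^+: Ligand charges: water is neutral. With an overall charge of +1 the rhodium centre must be in the +1 oxidation state. Rhodium is a group-9 element; Rh(I) is therefore d⁸. A 4d d⁸ ion has a large crystal-field splitting; square planar leaves the high-energy d_{x²−y²} orbital empty and maximises CFSE. → square planar.

[Zn(bipy)2]^2+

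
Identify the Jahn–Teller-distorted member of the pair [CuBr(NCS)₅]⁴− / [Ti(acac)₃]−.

[CuBr(NCS)₅]⁴−

[CuBr(NCS)₅]⁴−: Each bromide is −1; each isothiocyanate is −1; balancing the −4 overall charge requires Cu(II). Group 11 minus oxidation state 2 gives a d⁹ configuration. The t₂g⁶e_g³ configuration has an unevenly filled e_g set; the Jahn–Teller theorem predicts a tetragonal distortion (typically axial elongation) to lift the degeneracy.
[Ti(acac)₃]−: Each acetylacetonate is −1; balancing the −1 overall charge requires Ti(II). Ti sits in group 4, so the d-electron count is 4 − 2 = 2. The d² configuration leaves the e_g set evenly filled (or empty) — no strong Jahn–Teller driving force.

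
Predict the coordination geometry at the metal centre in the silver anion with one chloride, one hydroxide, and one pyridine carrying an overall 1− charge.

trigonal planar

Each chloride is −1; each hydroxide is −1; pyridine is neutral; balancing the −1 overall charge requires Ag(I).
Ag sits in group 11, so the d-electron count is 11 − 1 = 10.
Coordination number: 3.
Three ligands around a d¹⁰ centre minimise repulsion in a trigonal-planar arrangement.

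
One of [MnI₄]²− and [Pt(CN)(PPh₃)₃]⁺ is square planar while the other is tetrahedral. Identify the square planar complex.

[Pt(CN)(PPh₃)₃]⁺

For [MnI₄]²−: Summing ligand charges against the −2 overall charge gives an oxidation state of +2 for manganese. Group 7 minus oxidation state 2 gives a d⁵ configuration. A high-spin d⁵ ion has zero CFSE in either geometry, so four ligands adopt the sterically favoured tetrahedral geometry. → tetrahedral.
For [Pt(CN)(PPh₃)₃]⁺: Ligand charges: each cyanide is −1; triphenylphosphine is neutral. With an overall charge of +1 the platinum centre must be in the +2 oxidation state. Group 10 minus oxidation state 2 gives a d⁸ configuration. A 5d d⁸ ion has a large crystal-field splitting; square planar leaves the high-energy d_{x²−y²} orbital empty and maximises CFSE. → square planar.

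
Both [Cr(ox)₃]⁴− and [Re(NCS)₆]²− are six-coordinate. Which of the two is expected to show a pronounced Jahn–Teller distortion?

[Cr(ox)₃]⁴−: Each oxalate is −2; balancing the −4 overall charge requires Cr(II). Chromium is a group-6 element; Cr(II) is therefore d⁴. Oxalate is a weak-field ligand for a first-row metal, so the complex is high-spin. The t₂g³e_g¹ (high-spin) configuration has an unevenly filled e_g set; the Jahn–Teller theorem predicts a tetragonal distortion (typically axial elongation) to lift the degeneracy.
[Re(NCS)₆]²−: Each isothiocyanate is −1; balancing the −2 overall charge requires Re(IV). Rhenium is a group-7 element; Re(IV) is therefore d³. The d³ configuration leaves the e_g set evenly filled (or empty) — no strong Jahn–Teller driving force.

[Cr(ox)₃]⁴−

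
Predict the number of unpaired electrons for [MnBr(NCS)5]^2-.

Ligand charges: each bromide is −1; each isothiocyanate is −1. With an overall charge of −2 the manganese centre must be in the +4 oxidation state.
Group 7 minus oxidation state 4 gives a d³ configuration.
In an octahedral field the d³ configuration is t₂g³e_g⁰ (only one arrangement possible), giving 3 unpaired electrons.

3 unpaired electrons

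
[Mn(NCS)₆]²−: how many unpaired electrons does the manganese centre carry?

3 unpaired electrons

Each isothiocyanate is −1; balancing the −2 overall charge requires Mn(IV).
Mn sits in group 7, so the d-electron count is 7 − 4 = 3.
In an octahedral field the d³ configuration is t₂g³e_g⁰ (only one arrangement possible), giving 3 unpaired electrons.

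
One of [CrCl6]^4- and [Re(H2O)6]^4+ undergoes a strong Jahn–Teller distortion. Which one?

[CrCl6]^4-

[CrCl6]^4-: Ligand charges: each chloride is −1. With an overall charge of −4 the chromium centre must be in the +2 oxidation state. Cr sits in group 6, so the d-electron count is 6 − 2 = 4. Chloride is a weak-field ligand for a first-row metal, so the complex is high-spin. The t₂g³e_g¹ (high-spin) configuration has an unevenly filled e_g set; the Jahn–Teller theorem predicts a tetragonal distortion (typically axial elongation) to lift the degeneracy.
[Re(H2O)6]^4+: Summing ligand charges against the +4 overall charge gives an oxidation state of +4 for rhenium. Rhenium is a group-7 element; Re(IV) is therefore d³. The d³ configuration leaves the e_g set evenly filled (or empty) — no strong Jahn–Teller driving force.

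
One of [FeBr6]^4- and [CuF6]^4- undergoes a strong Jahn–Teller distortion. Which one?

[FeBr6]^4-: Ligand charges: each bromide is −1. With an overall charge of −4 the iron centre must be in the +2 oxidation state. Fe sits in group 8, so the d-electron count is 8 − 2 = 6. Bromide is a weak-field ligand for a first-row metal, so the complex is high-spin. The d⁶ configuration leaves the e_g set evenly filled (or empty) — no strong Jahn–Teller driving force.
[CuF6]^4-: Each fluoride is −1; balancing the −4 overall charge requires Cu(II). Copper is a group-11 element; Cu(II) is therefore d⁹. The t₂g⁶e_g³ configuration has an unevenly filled e_g set; the Jahn–Teller theorem predicts a tetragonal distortion (typically axial elongation) to lift the degeneracy.

[CuF6]^4-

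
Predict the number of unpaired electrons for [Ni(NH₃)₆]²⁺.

2

Ammonia is neutral; balancing the +2 overall charge requires Ni(II).
Nickel is a group-10 element; Ni(II) is therefore d⁸.
In an octahedral field the d⁸ configuration is t₂g⁶e_g² (only one arrangement possible), giving 2 unpaired electrons.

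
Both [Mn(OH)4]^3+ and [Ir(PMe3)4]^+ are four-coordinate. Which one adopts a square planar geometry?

[Ir(PMe3)4]^+

For [Mn(OH)4]^3+: Each hydroxide is −1; balancing the +3 overall charge requires Mn(VII). Manganese is a group-7 element; Mn(VII) is therefore d⁰. A d⁰ ion has no crystal-field stabilisation preference between square planar and tetrahedral, so four ligands adopt the sterically favoured tetrahedral geometry. → tetrahedral.
For [Ir(PMe3)4]^+: Ligand charges: trimethylphosphine is neutral. With an overall charge of +1 the iridium centre must be in the +1 oxidation state. Iridium is a group-9 element; Ir(I) is therefore d⁸. A 5d d⁸ ion has a large crystal-field splitting; square planar leaves the high-energy d_{x²−y²} orbital empty and maximises CFSE. → square planar.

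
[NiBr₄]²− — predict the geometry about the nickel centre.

Summing ligand charges against the −2 overall charge gives an oxidation state of +2 for nickel.
Nickel is a group-10 element; Ni(II) is therefore d⁸.
Coordination number: 4.
Bromide is a weak-field ligand.
With weak-field ligands the CFSE gain from square planar is small, so a 3d d⁸ ion takes the sterically preferred tetrahedral geometry.

tetrahedral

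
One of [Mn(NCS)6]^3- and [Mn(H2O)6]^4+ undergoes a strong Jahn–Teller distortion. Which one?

[Mn(NCS)6]^3-

[Mn(NCS)6]^3-: Each isothiocyanate is −1; balancing the −3 overall charge requires Mn(III). Mn sits in group 7, so the d-electron count is 7 − 3 = 4. Isothiocyanate is a weak-field ligand for a first-row metal, so the complex is high-spin. The t₂g³e_g¹ (high-spin) configuration has an unevenly filled e_g set; the Jahn–Teller theorem predicts a tetragonal distortion (typically axial elongation) to lift the degeneracy.
[Mn(H2O)6]^4+: Water is neutral; balancing the +4 overall charge requires Mn(IV). Mn sits in group 7, so the d-electron count is 7 − 4 = 3. The d³ configuration leaves the e_g set evenly filled (or empty) — no strong Jahn–Teller driving force.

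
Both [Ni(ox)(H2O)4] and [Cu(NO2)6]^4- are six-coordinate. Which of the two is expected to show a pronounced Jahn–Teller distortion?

[Ni(ox)(H2O)4]: Ligand charges: each oxalate is −2; water is neutral. With an overall charge of 0 the nickel centre must be in the +2 oxidation state. Ni sits in group 10, so the d-electron count is 10 − 2 = 8. The d⁸ configuration leaves the e_g set evenly filled (or empty) — no strong Jahn–Teller driving force.
[Cu(NO2)6]^4-: Ligand charges: each nitro (N-bound nitrite) is −1. With an overall charge of −4 the copper centre must be in the +2 oxidation state. Cu sits in group 11, so the d-electron count is 11 − 2 = 9. The t₂g⁶e_g³ configuration has an unevenly filled e_g set; the Jahn–Teller theorem predicts a tetragonal distortion (typically axial elongation) to lift the degeneracy.

[Cu(NO2)6]^4-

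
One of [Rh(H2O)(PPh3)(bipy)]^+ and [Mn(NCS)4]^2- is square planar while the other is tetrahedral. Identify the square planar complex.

[Rh(H2O)(PPh3)(bipy)]^+

For [Rh(H2O)(PPh3)(bipy)]^+: Water is neutral; triphenylphosphine is neutral; 2,2′-bipyridine is neutral; balancing the +1 overall charge requires Rh(I). Group 9 minus oxidation state 1 gives a d⁸ configuration. A 4d d⁸ ion has a large crystal-field splitting; square planar leaves the high-energy d_{x²−y²} orbital empty and maximises CFSE. → square planar.
For [Mn(NCS)4]^2-: Ligand charges: each isothiocyanate is −1. With an overall charge of −2 the manganese centre must be in the +2 oxidation state. Group 7 minus oxidation state 2 gives a d⁵ configuration. A high-spin d⁵ ion has zero CFSE in either geometry, so four ligands adopt the sterically favoured tetrahedral geometry. → tetrahedral.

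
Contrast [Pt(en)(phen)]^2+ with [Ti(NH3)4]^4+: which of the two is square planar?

[Pt(en)(phen)]^2+

For [Pt(en)(phen)]^2+: Summing ligand charges against the +2 overall charge gives an oxidation state of +2 for platinum. Pt sits in group 10, so the d-electron count is 10 − 2 = 8. A 5d d⁸ ion has a large crystal-field splitting; square planar leaves the high-energy d_{x²−y²} orbital empty and maximises CFSE. → square planar.
For [Ti(NH3)4]^4+: Ammonia is neutral; balancing the +4 overall charge requires Ti(IV). Group 4 minus oxidation state 4 gives a d⁰ configuration. A d⁰ ion has no crystal-field stabilisation preference between square planar and tetrahedral, so four ligands adopt the sterically favoured tetrahedral geometry. → tetrahedral.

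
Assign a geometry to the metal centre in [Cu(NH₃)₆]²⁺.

octahedral

Ammonia is neutral; balancing the +2 overall charge requires Cu(II).
Cu sits in group 11, so the d-electron count is 11 − 2 = 9.
With 6 monodentate ligands the coordination number is 6.
Six donors around a single metal centre give an octahedral coordination sphere.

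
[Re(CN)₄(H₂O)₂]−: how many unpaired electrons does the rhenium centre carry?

Each cyanide is −1; water is neutral; balancing the −1 overall charge requires Re(III).
Group 7 minus oxidation state 3 gives a d⁴ configuration.
The spin state decides the count: a 5d ion has a large Δₒ and is invariably low-spin.
An octahedral low-spin d⁴ ion is t₂g⁴e_g⁰, giving 2 unpaired electrons.

2 unpaired electrons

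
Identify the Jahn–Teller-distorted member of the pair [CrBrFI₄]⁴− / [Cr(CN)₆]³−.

[CrBrFI₄]⁴−: Summing ligand charges against the −4 overall charge gives an oxidation state of +2 for chromium. Group 6 minus oxidation state 2 gives a d⁴ configuration. Bromide, fluoride, and iodide are weak-field ligands for a first-row metal, so the complex is high-spin. The t₂g³e_g¹ (high-spin) configuration has an unevenly filled e_g set; the Jahn–Teller theorem predicts a tetragonal distortion (typically axial elongation) to lift the degeneracy.
[Cr(CN)₆]³−: Summing ligand charges against the −3 overall charge gives an oxidation state of +3 for chromium. Group 6 minus oxidation state 3 gives a d³ configuration. The d³ configuration leaves the e_g set evenly filled (or empty) — no strong Jahn–Teller driving force.

[CrBrFI₄]⁴−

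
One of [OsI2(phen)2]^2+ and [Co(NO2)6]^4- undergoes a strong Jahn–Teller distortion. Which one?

[OsI2(phen)2]^2+: Each iodide is −1; 1,10-phenanthroline is neutral; balancing the +2 overall charge requires Os(IV). Osmium is a group-8 element; Os(IV) is therefore d⁴. A 5d ion has a large Δₒ and is invariably low-spin. The d⁴ configuration leaves the e_g set evenly filled (or empty) — no strong Jahn–Teller driving force.
[Co(NO2)6]^4-: Ligand charges: each nitro (N-bound nitrite) is −1. With an overall charge of −4 the cobalt centre must be in the +2 oxidation state. Group 9 minus oxidation state 2 gives a d⁷ configuration. Nitro (N-bound nitrite) is a strong-field ligand (high in the spectrochemical series) for a first-row metal, so the complex is low-spin. The t₂g⁶e_g¹ (low-spin) configuration has an unevenly filled e_g set; the Jahn–Teller theorem predicts a tetragonal distortion (typically axial elongation) to lift the degeneracy.

[Co(NO2)6]^4-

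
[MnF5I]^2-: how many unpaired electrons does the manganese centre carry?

Summing ligand charges against the −2 overall charge gives an oxidation state of +4 for manganese.
Group 7 minus oxidation state 4 gives a d³ configuration.
In an octahedral field the d³ configuration is t₂g³e_g⁰ (only one arrangement possible), giving 3 unpaired electrons.

3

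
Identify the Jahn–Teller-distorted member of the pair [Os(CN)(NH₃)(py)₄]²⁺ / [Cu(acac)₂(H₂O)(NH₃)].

[Cu(acac)₂(H₂O)(NH₃)]

[Os(CN)(NH₃)(py)₄]²⁺: Summing ligand charges against the +2 overall charge gives an oxidation state of +3 for osmium. Osmium is a group-8 element; Os(III) is therefore d⁵. A 5d ion has a large Δₒ and is invariably low-spin. The d⁵ configuration leaves the e_g set evenly filled (or empty) — no strong Jahn–Teller driving force.
[Cu(acac)₂(H₂O)(NH₃)]: Summing ligand charges against the 0 overall charge gives an oxidation state of +2 for copper. Group 11 minus oxidation state 2 gives a d⁹ configuration. The t₂g⁶e_g³ configuration has an unevenly filled e_g set; the Jahn–Teller theorem predicts a tetragonal distortion (typically axial elongation) to lift the degeneracy.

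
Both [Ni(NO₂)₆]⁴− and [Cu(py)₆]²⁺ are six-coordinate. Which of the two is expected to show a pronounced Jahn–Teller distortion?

[Cu(py)₆]²⁺

[Ni(NO₂)₆]⁴−: Ligand charges: each nitro (N-bound nitrite) is −1. With an overall charge of −4 the nickel centre must be in the +2 oxidation state. Ni sits in group 10, so the d-electron count is 10 − 2 = 8. The d⁸ configuration leaves the e_g set evenly filled (or empty) — no strong Jahn–Teller driving force.
[Cu(py)₆]²⁺: Ligand charges: pyridine is neutral. With an overall charge of +2 the copper centre must be in the +2 oxidation state. Copper is a group-11 element; Cu(II) is therefore d⁹. The t₂g⁶e_g³ configuration has an unevenly filled e_g set; the Jahn–Teller theorem predicts a tetragonal distortion (typically axial elongation) to lift the degeneracy.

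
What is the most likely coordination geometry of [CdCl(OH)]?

Ligand charges: each chloride is −1; each hydroxide is −1. With an overall charge of 0 the cadmium centre must be in the +2 oxidation state.
Group 12 minus oxidation state 2 gives a d¹⁰ configuration.
Coordination number: 2.
A d¹⁰ ion with only two ligands adopts a linear arrangement (sp hybridisation; no CFSE preference).

linear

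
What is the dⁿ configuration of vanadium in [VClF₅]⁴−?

Each chloride is −1; each fluoride is −1; balancing the −4 overall charge requires V(II).
Vanadium is a group-5 element; V(II) is therefore d³.

d3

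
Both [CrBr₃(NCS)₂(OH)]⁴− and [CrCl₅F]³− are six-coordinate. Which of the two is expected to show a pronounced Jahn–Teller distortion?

[CrBr₃(NCS)₂(OH)]⁴−: Summing ligand charges against the −4 overall charge gives an oxidation state of +2 for chromium. Group 6 minus oxidation state 2 gives a d⁴ configuration. Bromide, hydroxide, and isothiocyanate are weak-field ligands for a first-row metal, so the complex is high-spin. The t₂g³e_g¹ (high-spin) configuration has an unevenly filled e_g set; the Jahn–Teller theorem predicts a tetragonal distortion (typically axial elongation) to lift the degeneracy.
[CrCl₅F]³−: Ligand charges: each chloride is −1; each fluoride is −1. With an overall charge of −3 the chromium centre must be in the +3 oxidation state. Chromium is a group-6 element; Cr(III) is therefore d³. The d³ configuration leaves the e_g set evenly filled (or empty) — no strong Jahn–Teller driving force.

[CrBr₃(NCS)₂(OH)]⁴−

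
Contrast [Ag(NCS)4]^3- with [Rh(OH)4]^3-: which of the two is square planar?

[Rh(OH)4]^3-

For [Ag(NCS)4]^3-: Each isothiocyanate is −1; balancing the −3 overall charge requires Ag(I). Ag sits in group 11, so the d-electron count is 11 − 1 = 10. A d¹⁰ ion has no crystal-field stabilisation preference between square planar and tetrahedral, so four ligands adopt the sterically favoured tetrahedral geometry. → tetrahedral.
For [Rh(OH)4]^3-: Ligand charges: each hydroxide is −1. With an overall charge of −3 the rhodium centre must be in the +1 oxidation state. Group 9 minus oxidation state 1 gives a d⁸ configuration. A 4d d⁸ ion has a large crystal-field splitting; square planar leaves the high-energy d_{x²−y²} orbital empty and maximises CFSE. → square planar.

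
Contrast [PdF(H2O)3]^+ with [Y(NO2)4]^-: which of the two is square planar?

For [PdF(H2O)3]^+: Summing ligand charges against the +1 overall charge gives an oxidation state of +2 for palladium. Palladium is a group-10 element; Pd(II) is therefore d⁸. A 4d d⁸ ion has a large crystal-field splitting; square planar leaves the high-energy d_{x²−y²} orbital empty and maximises CFSE. → square planar.
For [Y(NO2)4]^-: Summing ligand charges against the −1 overall charge gives an oxidation state of +3 for yttrium. Group 3 minus oxidation state 3 gives a d⁰ configuration. A d⁰ ion has no crystal-field stabilisation preference between square planar and tetrahedral, so four ligands adopt the sterically favoured tetrahedral geometry. → tetrahedral.

[PdF(H2O)3]^+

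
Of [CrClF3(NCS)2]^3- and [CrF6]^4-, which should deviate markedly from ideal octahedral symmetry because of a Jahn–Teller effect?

[CrF6]^4-

[CrClF3(NCS)2]^3-: Each chloride is −1; each fluoride is −1; each isothiocyanate is −1; balancing the −3 overall charge requires Cr(III). Group 6 minus oxidation state 3 gives a d³ configuration. The d³ configuration leaves the e_g set evenly filled (or empty) — no strong Jahn–Teller driving force.
[CrF6]^4-: Each fluoride is −1; balancing the −4 overall charge requires Cr(II). Group 6 minus oxidation state 2 gives a d⁴ configuration. Fluoride is a weak-field ligand for a first-row metal, so the complex is high-spin. The t₂g³e_g¹ (high-spin) configuration has an unevenly filled e_g set; the Jahn–Teller theorem predicts a tetragonal distortion (typically axial elongation) to lift the degeneracy.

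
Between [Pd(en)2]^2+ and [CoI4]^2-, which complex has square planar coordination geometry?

[Pd(en)2]^2+

For [Pd(en)2]^2+: Ethylenediamine is neutral; balancing the +2 overall charge requires Pd(II). Pd sits in group 10, so the d-electron count is 10 − 2 = 8. A 4d d⁸ ion has a large crystal-field splitting; square planar leaves the high-energy d_{x²−y²} orbital empty and maximises CFSE. → square planar.
For [CoI4]^2-: Each iodide is −1; balancing the −2 overall charge requires Co(II). Group 9 minus oxidation state 2 gives a d⁷ configuration. For a high-spin 3d d⁷ ion with weak-field ligands the small Δₜ gives little square-planar CFSE advantage, so four ligands adopt the sterically favoured tetrahedral geometry. → tetrahedral.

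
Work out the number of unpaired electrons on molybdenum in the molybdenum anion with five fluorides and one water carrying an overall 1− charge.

Each fluoride is −1; water is neutral; balancing the −1 overall charge requires Mo(IV).
Molybdenum is a group-6 element; Mo(IV) is therefore d².
In an octahedral field the d² configuration is t₂g²e_g⁰ (only one arrangement possible), giving 2 unpaired electrons.

2 unpaired electrons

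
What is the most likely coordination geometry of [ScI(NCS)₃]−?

Ligand charges: each iodide is −1; each isothiocyanate is −1. With an overall charge of −1 the scandium centre must be in the +3 oxidation state.
Group 3 minus oxidation state 3 gives a d⁰ configuration.
Coordination number: 4.
A d⁰ ion has no crystal-field stabilisation preference between square planar and tetrahedral, so four ligands adopt the sterically favoured tetrahedral geometry.

tetrahedral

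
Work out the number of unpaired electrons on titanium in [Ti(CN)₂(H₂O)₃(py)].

2

Each cyanide is −1; water is neutral; pyridine is neutral; balancing the 0 overall charge requires Ti(II).
Group 4 minus oxidation state 2 gives a d² configuration.
In an octahedral field the d² configuration is t₂g²e_g⁰ (only one arrangement possible), giving 2 unpaired electrons.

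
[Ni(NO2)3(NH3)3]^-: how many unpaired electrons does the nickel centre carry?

2

Summing ligand charges against the −1 overall charge gives an oxidation state of +2 for nickel.
Group 10 minus oxidation state 2 gives a d⁸ configuration.
In an octahedral field the d⁸ configuration is t₂g⁶e_g² (only one arrangement possible), giving 2 unpaired electrons.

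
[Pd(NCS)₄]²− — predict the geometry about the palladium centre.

square planar

Ligand charges: each isothiocyanate is −1. With an overall charge of −2 the palladium centre must be in the +2 oxidation state.
Group 10 minus oxidation state 2 gives a d⁸ configuration.
With 4 monodentate ligands the coordination number is 4.
A 4d d⁸ ion has a large crystal-field splitting; square planar leaves the high-energy d_{x²−y²} orbital empty and maximises CFSE.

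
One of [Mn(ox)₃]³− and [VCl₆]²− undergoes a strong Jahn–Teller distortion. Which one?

[Mn(ox)₃]³−: Summing ligand charges against the −3 overall charge gives an oxidation state of +3 for manganese. Mn sits in group 7, so the d-electron count is 7 − 3 = 4. Oxalate is a weak-field ligand for a first-row metal, so the complex is high-spin. The t₂g³e_g¹ (high-spin) configuration has an unevenly filled e_g set; the Jahn–Teller theorem predicts a tetragonal distortion (typically axial elongation) to lift the degeneracy.
[VCl₆]²−: Each chloride is −1; balancing the −2 overall charge requires V(IV). Vanadium is a group-5 element; V(IV) is therefore d¹. The d¹ configuration leaves the e_g set evenly filled (or empty) — no strong Jahn–Teller driving force.

[Mn(ox)₃]³−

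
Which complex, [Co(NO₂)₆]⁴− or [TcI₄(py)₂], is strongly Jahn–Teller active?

[Co(NO₂)₆]⁴−: Each nitro (N-bound nitrite) is −1; balancing the −4 overall charge requires Co(II). Group 9 minus oxidation state 2 gives a d⁷ configuration. Nitro (N-bound nitrite) is a strong-field ligand (high in the spectrochemical series) for a first-row metal, so the complex is low-spin. The t₂g⁶e_g¹ (low-spin) configuration has an unevenly filled e_g set; the Jahn–Teller theorem predicts a tetragonal distortion (typically axial elongation) to lift the degeneracy.
[TcI₄(py)₂]: Summing ligand charges against the 0 overall charge gives an oxidation state of +4 for technetium. Tc sits in group 7, so the d-electron count is 7 − 4 = 3. The d³ configuration leaves the e_g set evenly filled (or empty) — no strong Jahn–Teller driving force.

[Co(NO₂)₆]⁴−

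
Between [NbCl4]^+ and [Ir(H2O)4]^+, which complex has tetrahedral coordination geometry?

For [NbCl4]^+: Each chloride is −1; balancing the +1 overall charge requires Nb(V). Group 5 minus oxidation state 5 gives a d⁰ configuration. A d⁰ ion has no crystal-field stabilisation preference between square planar and tetrahedral, so four ligands adopt the sterically favoured tetrahedral geometry. → tetrahedral.
For [Ir(H2O)4]^+: Ligand charges: water is neutral. With an overall charge of +1 the iridium centre must be in the +1 oxidation state. Iridium is a group-9 element; Ir(I) is therefore d⁸. A 5d d⁸ ion has a large crystal-field splitting; square planar leaves the high-energy d_{x²−y²} orbital empty and maximises CFSE. → square planar.

[NbCl4]^+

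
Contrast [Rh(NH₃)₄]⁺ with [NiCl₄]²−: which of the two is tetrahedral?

[NiCl₄]²−

For [Rh(NH₃)₄]⁺: Ligand charges: ammonia is neutral. With an overall charge of +1 the rhodium centre must be in the +1 oxidation state. Rh sits in group 9, so the d-electron count is 9 − 1 = 8. A 4d d⁸ ion has a large crystal-field splitting; square planar leaves the high-energy d_{x²−y²} orbital empty and maximises CFSE. → square planar.
For [NiCl₄]²−: Ligand charges: each chloride is −1. With an overall charge of −2 the nickel centre must be in the +2 oxidation state. Group 10 minus oxidation state 2 gives a d⁸ configuration. Chloride is a weak-field ligand. With weak-field ligands the CFSE gain from square planar is small, so a 3d d⁸ ion takes the sterically preferred tetrahedral geometry. → tetrahedral.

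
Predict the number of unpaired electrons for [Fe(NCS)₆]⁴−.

4 unpaired electrons

Ligand charges: each isothiocyanate is −1. With an overall charge of −4 the iron centre must be in the +2 oxidation state.
Fe sits in group 8, so the d-electron count is 8 − 2 = 6.
The spin state decides the count: Isothiocyanate is a weak-field ligand for a first-row metal, so the complex is high-spin.
An octahedral high-spin d⁶ ion is t₂g⁴e_g², giving 4 unpaired electrons.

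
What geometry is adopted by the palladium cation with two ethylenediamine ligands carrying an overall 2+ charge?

square planar

Ligand charges: ethylenediamine is neutral. With an overall charge of +2 the palladium centre must be in the +2 oxidation state.
Palladium is a group-10 element; Pd(II) is therefore d⁸.
Counting donor atoms: 2×ethylenediamine (bidentate) → 4 donors. Coordination number = 4.
A 4d d⁸ ion has a large crystal-field splitting; square planar leaves the high-energy d_{x²−y²} orbital empty and maximises CFSE.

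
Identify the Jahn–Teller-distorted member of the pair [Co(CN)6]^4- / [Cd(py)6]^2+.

[Co(CN)6]^4-

[Co(CN)6]^4-: Ligand charges: each cyanide is −1. With an overall charge of −4 the cobalt centre must be in the +2 oxidation state. Group 9 minus oxidation state 2 gives a d⁷ configuration. Cyanide is a strong-field ligand (high in the spectrochemical series) for a first-row metal, so the complex is low-spin. The t₂g⁶e_g¹ (low-spin) configuration has an unevenly filled e_g set; the Jahn–Teller theorem predicts a tetragonal distortion (typically axial elongation) to lift the degeneracy.
[Cd(py)6]^2+: Pyridine is neutral; balancing the +2 overall charge requires Cd(II). Cd sits in group 12, so the d-electron count is 12 − 2 = 10. The d¹⁰ configuration leaves the e_g set evenly filled (or empty) — no strong Jahn–Teller driving force.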